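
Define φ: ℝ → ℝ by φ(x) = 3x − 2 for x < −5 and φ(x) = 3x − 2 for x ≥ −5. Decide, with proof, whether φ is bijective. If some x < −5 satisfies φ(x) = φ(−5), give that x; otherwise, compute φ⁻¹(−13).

Both pieces are strictly increasing (slopes 3 and 3), so each is injective on its own interval.
The left piece maps (−∞, −5) onto (−∞, −17); the right piece maps [−5, ∞) onto [−17, ∞).
Since −17 = −17, the images partition ℝ: φ is injective and surjective, hence bijective.
Because the two images are disjoint, no x < −5 has φ(x) = φ(−5), so we compute φ⁻¹(−13): −13 lies in [−17, ∞), so solve 3x − 2 = −13: x = (−13 + 2)/3 = −11/3.

-11/3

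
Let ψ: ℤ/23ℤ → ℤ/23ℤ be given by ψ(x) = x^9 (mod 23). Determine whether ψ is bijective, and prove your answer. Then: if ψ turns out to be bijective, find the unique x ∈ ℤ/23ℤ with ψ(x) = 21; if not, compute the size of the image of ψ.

14

Since 23 is prime, the nonzero elements of ℤ/23ℤ form a cyclic group of order 22.
As gcd(9, 22) = 1, raising to the 9th power is a bijection on this group: if x_1^9 ≡ x_2^9 then (x_1x_2^{−1})^9 = 1, and the only element of order dividing gcd(9, 22) = 1 is 1, so x_1 = x_2.
With ψ(0) = 0 this makes ψ injective on all of ℤ/23ℤ, hence bijective (finite equal-size domain and codomain). In particular ψ is bijective.
Since ψ is bijective, we find the preimage of 21. The inverse of x ↦ x^9 on (ℤ/23ℤ)^× is x ↦ x^5, because 9·5 = 45 = 2·22 + 1 ≡ 1 (mod 22) and x^{22} = 1 for x ≠ 0 (Fermat). So ψ⁻¹(21) = 21^5 mod 23.
Repeated squaring mod 23: 21^1 ≡ 21, 21^2 ≡ 21² = 441 ≡ 4, 21^4 ≡ 4² = 16. Since 5 = 4 + 1, 21^5 ≡ 16·21: 16·21 = 336 ≡ 14. So 21^5 ≡ 14 (mod 23).
Hence ψ⁻¹(21) = 14.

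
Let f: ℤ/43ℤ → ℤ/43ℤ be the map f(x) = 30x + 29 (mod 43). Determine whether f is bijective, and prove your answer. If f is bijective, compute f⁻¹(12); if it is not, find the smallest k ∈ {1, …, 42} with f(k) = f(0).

41

If f(s) = f(t), then 30s ≡ 30t (mod 43). Because gcd(30, 43) = 1, we may cancel 30 to get s ≡ t (mod 43).
We now compute 30⁻¹ mod 43 explicitly. Euclid's algorithm: 43 = 1·30 + 13, 30 = 2·13 + 4, 13 = 3·4 + 1; back-substituting gives 1 = 33·30 − 23·43, so 30⁻¹ ≡ 33 (mod 43).
For any y ∈ ℤ/43ℤ, x = 33(y − 29) mod 43 satisfies f(x) = 30·33(y − 29) + 29 ≡ y (since 30·33 ≡ 1 mod 43). So every y has a preimage.
Hence f is bijective.
Since f is bijective, we find f⁻¹(12): we need 30x ≡ 12 − 29 ≡ 26 (mod 43). Using 30⁻¹ = 33: x ≡ 33·26 = 858 = 19·43 + 41, so x = 41.
Check: f(41) = 30·41 + 29 = 1259 = 29·43 + 12 ≡ 12 (mod 43).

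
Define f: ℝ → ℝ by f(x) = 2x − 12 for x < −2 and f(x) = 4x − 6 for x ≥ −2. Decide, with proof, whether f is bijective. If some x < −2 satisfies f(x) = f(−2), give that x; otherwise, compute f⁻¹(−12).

-3/2

Both pieces are strictly increasing (slopes 2 and 4), so each is injective on its own interval.
The left piece maps (−∞, −2) onto (−∞, −16); the right piece maps [−2, ∞) onto [−14, ∞).
The images leave a gap (−16 has no preimage), so f is not surjective, hence not bijective.
Because the two images are disjoint, no x < −2 has f(x) = f(−2), so we compute f⁻¹(−12): −12 lies in [−14, ∞), so solve 4x − 6 = −12: x = (−12 + 6)/4 = −3/2.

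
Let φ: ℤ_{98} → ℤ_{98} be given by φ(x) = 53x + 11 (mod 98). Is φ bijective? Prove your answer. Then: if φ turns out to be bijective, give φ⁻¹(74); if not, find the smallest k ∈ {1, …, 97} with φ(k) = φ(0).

Suppose φ(a) = φ(b) in ℤ_{98}. Then 53a + 11 ≡ 53b + 11 (mod 98), hence 53(a − b) ≡ 0 (mod 98).
Since gcd(53, 98) = 1, 53 is invertible modulo 98, therefore a − b ≡ 0 (mod 98), i.e. a = b.
We now compute 53⁻¹ mod 98 explicitly. Euclid's algorithm: 98 = 1·53 + 45, 53 = 1·45 + 8, 45 = 5·8 + 5, 8 = 1·5 + 3, 5 = 1·3 + 2, 3 = 1·2 + 1; back-substituting gives 1 = 37·53 − 20·98, so 53⁻¹ ≡ 37 (mod 98).
For any y ∈ ℤ_{98}, x = 37(y − 11) mod 98 satisfies φ(x) = 53·37(y − 11) + 11 ≡ y (since 53·37 ≡ 1 mod 98). So every y has a preimage.
Hence φ is bijective.
Since φ is bijective, we compute φ⁻¹(74): solve 53x + 11 ≡ 74 (mod 98), i.e. 53x ≡ 63 (mod 98).
Multiplying by 53⁻¹ = 37 gives x ≡ 37·63 = 2331 = 23·98 + 77 ≡ 77 (mod 98).
Check: φ(77) = 53·77 + 11 = 4092 = 41·98 + 74 ≡ 74 (mod 98).

77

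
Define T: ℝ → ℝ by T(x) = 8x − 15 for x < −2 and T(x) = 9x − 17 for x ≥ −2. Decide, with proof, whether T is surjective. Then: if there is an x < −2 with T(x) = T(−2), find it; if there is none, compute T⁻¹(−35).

-5/2

Both pieces are strictly increasing (slopes 8 and 9), so each is injective on its own interval.
The left piece maps (−∞, −2) onto (−∞, −31); the right piece maps [−2, ∞) onto [−35, ∞).
The union (−∞, −31) ∪ [−35, ∞) covers ℝ, so T is surjective.
For the follow-up: the images overlap, so an x < −2 with T(x) = T(−2) exists. T(−2) = −35; solving 8x − 15 = −35 for x < −2 gives x = (−35 + 15)/8 = −5/2.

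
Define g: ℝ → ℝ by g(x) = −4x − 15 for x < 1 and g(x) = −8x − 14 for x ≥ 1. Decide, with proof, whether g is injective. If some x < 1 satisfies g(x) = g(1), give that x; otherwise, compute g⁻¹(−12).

-3/4

Both pieces are strictly decreasing (slopes −4 and −8), so each is injective on its own interval.
The left piece maps (−∞, 1) onto (−19, ∞); the right piece maps [1, ∞) onto (−∞, −22].
These images are disjoint, so no value is attained by both pieces. So g is injective.
Because the two images are disjoint, no x < 1 has g(x) = g(1), so we compute g⁻¹(−12): −12 lies in (−19, ∞), so solve −4x − 15 = −12: x = (−12 + 15)/(−4) = −3/4.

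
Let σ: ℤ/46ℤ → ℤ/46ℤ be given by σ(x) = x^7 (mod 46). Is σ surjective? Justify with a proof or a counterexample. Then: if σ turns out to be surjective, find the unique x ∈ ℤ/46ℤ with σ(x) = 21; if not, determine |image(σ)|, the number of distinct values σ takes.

43

Computing x^7 mod 46 for each x (by repeated squaring, reducing mod 46 at every step), the values σ(0), σ(1), …, σ(45) are: 0, 1, 36, 25, 8, 17, 26, 5, 12, 27, 14, 7, 16, 9, 42, 11, 18, 43, 6, 15, 44, 33, 22, 23, 24, 13, 2, 31, 40, 3, 28, 35, 4, 37, 30, 39, 32, 19, 34, 41, 20, 29, 38, 21, 10, 45.
Every element of ℤ/46ℤ appears exactly once in this list, so σ is a bijection, and in particular surjective.
Since σ is surjective, we read off the preimage of 21 from the same table: σ(43) = 21, so σ⁻¹(21) = 43.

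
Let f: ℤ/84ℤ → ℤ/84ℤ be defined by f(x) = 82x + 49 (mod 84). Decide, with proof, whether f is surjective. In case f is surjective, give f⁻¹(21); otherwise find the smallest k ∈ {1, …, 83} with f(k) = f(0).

42

By definition, f is surjective if every y in the codomain equals f(x) for some x in the domain.
Since gcd(82, 84) = 2, we have 82x ≡ 0 (mod 2) for all x, so f(x) ≡ 1 (mod 2).
But 0 ≢ 1 (mod 2), so 0 ∈ ℤ/84ℤ has no preimage. So f is not surjective.
Since f is not surjective, we find the least positive k with f(k) = f(0): this means 82k ≡ 0 (mod 84), i.e. 84 ∣ 82k. Since gcd(82, 84) = 2, dividing through by 2 this holds exactly when 42 ∣ 41k, and as gcd(41, 42) = 1, exactly when 42 ∣ k.
The smallest positive such k is 42.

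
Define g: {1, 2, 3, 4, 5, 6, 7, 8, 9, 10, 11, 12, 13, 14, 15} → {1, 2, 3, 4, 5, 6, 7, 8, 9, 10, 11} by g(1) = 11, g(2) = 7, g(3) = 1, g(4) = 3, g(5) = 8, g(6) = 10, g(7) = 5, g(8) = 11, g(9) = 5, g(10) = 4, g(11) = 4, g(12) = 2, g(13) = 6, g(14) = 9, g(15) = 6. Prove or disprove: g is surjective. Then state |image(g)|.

11

Every element of the codomain has a preimage: 1 = g(3), 2 = g(12), 3 = g(4), 4 = g(10), 5 = g(7), 6 = g(13), 7 = g(2), 8 = g(5), 9 = g(14), 10 = g(6), 11 = g(1).
Hence g is surjective.
The image of g is {1, 2, 3, 4, 5, 6, 7, 8, 9, 10, 11}, which has 11 elements.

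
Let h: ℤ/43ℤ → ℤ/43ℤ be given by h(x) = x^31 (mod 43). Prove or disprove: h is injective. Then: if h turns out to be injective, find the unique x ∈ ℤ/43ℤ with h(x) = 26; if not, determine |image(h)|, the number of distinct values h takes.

Since 43 is prime, the nonzero elements of ℤ/43ℤ form a cyclic group of order 42.
As gcd(31, 42) = 1, raising to the 31st power is a bijection on this group: if s^31 ≡ t^31 then (st^{−1})^31 = 1, and the only element of order dividing gcd(31, 42) = 1 is 1, so s = t.
With h(0) = 0 this makes h injective on all of ℤ/43ℤ, hence bijective (finite equal-size domain and codomain). In particular h is injective.
Since h is injective, we find the preimage of 26. The inverse of x ↦ x^31 on (ℤ/43ℤ)^× is x ↦ x^19, because 31·19 = 589 = 14·42 + 1 ≡ 1 (mod 42) and x^{42} = 1 for x ≠ 0 (Fermat). So h⁻¹(26) = 26^19 mod 43.
Repeated squaring mod 43: 26^1 ≡ 26, 26^2 ≡ 26² = 676 ≡ 31, 26^4 ≡ 31² = 961 ≡ 15, 26^8 ≡ 15² = 225 ≡ 10, 26^16 ≡ 10² = 100 ≡ 14. Since 19 = 16 + 2 + 1, 26^19 ≡ 14·31·26: 14·31 = 434 ≡ 4, then 4·26 = 104 ≡ 18. So 26^19 ≡ 18 (mod 43).
Hence h⁻¹(26) = 18.

18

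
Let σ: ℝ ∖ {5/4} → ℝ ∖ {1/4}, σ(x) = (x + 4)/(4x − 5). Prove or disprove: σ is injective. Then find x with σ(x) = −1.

1/5

Suppose σ(u) = σ(v). Cross-multiplying: (u + 4)(4v − 5) = (v + 4)(4u − 5).
Expanding both sides and cancelling the symmetric terms leaves −21·(u − v) = 0. Since −21 ≠ 0, u = v. Thus σ is injective.
Solving σ(x) = −1: cross-multiplying gives x + 4 = −1(4x − 5), which rearranges to 5x = 1, so x = 1/5.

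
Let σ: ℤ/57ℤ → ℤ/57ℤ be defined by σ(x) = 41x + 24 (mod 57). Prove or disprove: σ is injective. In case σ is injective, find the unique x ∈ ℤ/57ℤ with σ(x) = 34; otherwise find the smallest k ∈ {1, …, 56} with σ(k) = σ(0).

35

If σ(u) = σ(v), then 41u ≡ 41v (mod 57). Because gcd(41, 57) = 1, we may cancel 41 to get u ≡ v (mod 57).
Therefore σ is injective.
We now compute 41⁻¹ mod 57 explicitly. Euclid's algorithm: 57 = 1·41 + 16, 41 = 2·16 + 9, 16 = 1·9 + 7, 9 = 1·7 + 2, 7 = 3·2 + 1; back-substituting gives 1 = 32·41 − 23·57, so 41⁻¹ ≡ 32 (mod 57).
Since σ is injective, we find σ⁻¹(34): we need 41x ≡ 34 − 24 ≡ 10 (mod 57). Using 41⁻¹ = 32: x ≡ 32·10 = 320 = 5·57 + 35, so x = 35.
Check: σ(35) = 41·35 + 24 = 1459 = 25·57 + 34 ≡ 34 (mod 57).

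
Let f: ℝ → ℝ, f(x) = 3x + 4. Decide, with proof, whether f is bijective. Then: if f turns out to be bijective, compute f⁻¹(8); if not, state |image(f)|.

Recall: injectivity means: for all a, b in the domain, f(a) = f(b) implies a = b.
Suppose f(a) = f(b). Then 3a + 4 = 3b + 4, hence 3a = 3b, hence a = b.
For any y ∈ ℝ, x = (y − 4)/3 satisfies f(x) = y.
Thus f is bijective.
Since f is bijective, we compute f⁻¹(8) = (8 − 4)/3 = 4/3.

4/3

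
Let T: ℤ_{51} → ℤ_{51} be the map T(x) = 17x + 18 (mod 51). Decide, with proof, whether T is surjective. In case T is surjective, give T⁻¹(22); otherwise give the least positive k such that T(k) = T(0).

3

Since gcd(17, 51) = 17, we have 17x ≡ 0 (mod 17) for all x, so T(x) ≡ 1 (mod 17).
But 0 ≢ 1 (mod 17), so 0 ∈ ℤ_{51} has no preimage. Hence T is not surjective.
Since T is not surjective, we find the least positive k with T(k) = T(0): this means 17k ≡ 0 (mod 51), i.e. 51 ∣ 17k. Since gcd(17, 51) = 17, dividing through by 17 this holds exactly when 3 ∣ k.
The smallest positive such k is 3.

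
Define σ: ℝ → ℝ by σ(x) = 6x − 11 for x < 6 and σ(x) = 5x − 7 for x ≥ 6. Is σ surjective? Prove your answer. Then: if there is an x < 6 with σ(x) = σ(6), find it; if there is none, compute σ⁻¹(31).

17/3

Both pieces are strictly increasing (slopes 6 and 5), so each is injective on its own interval.
The left piece maps (−∞, 6) onto (−∞, 25); the right piece maps [6, ∞) onto [23, ∞).
The union (−∞, 25) ∪ [23, ∞) covers ℝ, so σ is surjective.
For the follow-up: the images overlap, so an x < 6 with σ(x) = σ(6) exists. σ(6) = 23; solving 6x − 11 = 23 for x < 6 gives x = (23 + 11)/6 = 17/3.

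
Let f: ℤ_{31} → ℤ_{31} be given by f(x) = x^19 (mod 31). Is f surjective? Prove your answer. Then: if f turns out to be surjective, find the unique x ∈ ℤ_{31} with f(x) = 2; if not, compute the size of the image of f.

Since 31 is prime, the nonzero elements of ℤ_{31} form a cyclic group of order 30.
As gcd(19, 30) = 1, raising to the 19th power is a bijection on this group: if a^19 ≡ b^19 then (ab^{−1})^19 = 1, and the only element of order dividing gcd(19, 30) = 1 is 1, so a = b.
With f(0) = 0 this makes f injective on all of ℤ_{31}, hence bijective (finite equal-size domain and codomain). In particular f is surjective.
Since f is surjective, we find the preimage of 2. The inverse of x ↦ x^19 on (ℤ_{31})^× is x ↦ x^19, because 19·19 = 361 = 12·30 + 1 ≡ 1 (mod 30) and x^{30} = 1 for x ≠ 0 (Fermat). So f⁻¹(2) = 2^19 mod 31.
Repeated squaring mod 31: 2^1 ≡ 2, 2^2 ≡ 2² = 4, 2^4 ≡ 4² = 16, 2^8 ≡ 16² = 256 ≡ 8, 2^16 ≡ 8² = 64 ≡ 2. Since 19 = 16 + 2 + 1, 2^19 ≡ 2·4·2: 2·4 = 8, then 8·2 = 16. So 2^19 ≡ 16 (mod 31).
Hence f⁻¹(2) = 16.

16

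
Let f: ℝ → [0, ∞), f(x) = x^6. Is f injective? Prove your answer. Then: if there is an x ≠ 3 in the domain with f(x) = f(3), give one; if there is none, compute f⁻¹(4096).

-3

f(3) = 729 = (−3)^6 = f(−3) (since 6 is even), with 3 ≠ −3. So f is not injective.
For the follow-up, such an x exists: taking x = −3 ∈ ℝ gives f(−3) = 729 = f(3) with −3 ≠ 3.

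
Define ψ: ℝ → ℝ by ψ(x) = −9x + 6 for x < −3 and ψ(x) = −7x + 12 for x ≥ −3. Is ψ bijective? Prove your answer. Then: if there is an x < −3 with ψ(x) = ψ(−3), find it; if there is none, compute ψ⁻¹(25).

-13/7

Both pieces are strictly decreasing (slopes −9 and −7), so each is injective on its own interval.
The left piece maps (−∞, −3) onto (33, ∞); the right piece maps [−3, ∞) onto (−∞, 33].
Since 33 = 33, the images partition ℝ: ψ is injective and surjective, hence bijective.
Because the two images are disjoint, no x < −3 has ψ(x) = ψ(−3), so we compute ψ⁻¹(25): 25 lies in (−∞, 33], so solve −7x + 12 = 25: x = (25 − 12)/(−7) = −13/7.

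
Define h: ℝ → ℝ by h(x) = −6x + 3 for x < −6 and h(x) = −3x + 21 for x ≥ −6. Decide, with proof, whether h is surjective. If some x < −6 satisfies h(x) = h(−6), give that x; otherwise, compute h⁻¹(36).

-5

Both pieces are strictly decreasing (slopes −6 and −3), so each is injective on its own interval.
The left piece maps (−∞, −6) onto (39, ∞); the right piece maps [−6, ∞) onto (−∞, 39].
These images together cover ℝ, so h is surjective.
Because the two images are disjoint, no x < −6 has h(x) = h(−6), so we compute h⁻¹(36): 36 lies in (−∞, 39], so solve −3x + 21 = 36: x = (36 − 21)/(−3) = −5.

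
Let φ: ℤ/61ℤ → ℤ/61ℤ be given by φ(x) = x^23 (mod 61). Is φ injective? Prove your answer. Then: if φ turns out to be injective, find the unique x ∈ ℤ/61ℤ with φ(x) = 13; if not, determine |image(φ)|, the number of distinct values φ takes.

47

Since 61 is prime, the nonzero elements of ℤ/61ℤ form a cyclic group of order 60.
As gcd(23, 60) = 1, raising to the 23rd power is a bijection on this group: if x_1^23 ≡ x_2^23 then (x_1x_2^{−1})^23 = 1, and the only element of order dividing gcd(23, 60) = 1 is 1, so x_1 = x_2.
With φ(0) = 0 this makes φ injective on all of ℤ/61ℤ, hence bijective (finite equal-size domain and codomain). In particular φ is injective.
Since φ is injective, we find the preimage of 13. The inverse of x ↦ x^23 on (ℤ/61ℤ)^× is x ↦ x^47, because 23·47 = 1081 = 18·60 + 1 ≡ 1 (mod 60) and x^{60} = 1 for x ≠ 0 (Fermat). So φ⁻¹(13) = 13^47 mod 61.
Repeated squaring mod 61: 13^1 ≡ 13, 13^2 ≡ 13² = 169 ≡ 47, 13^4 ≡ 47² = 2209 ≡ 13, 13^8 ≡ 13² = 169 ≡ 47, 13^16 ≡ 47² = 2209 ≡ 13, 13^32 ≡ 13² = 169 ≡ 47. Since 47 = 32 + 8 + 4 + 2 + 1, 13^47 ≡ 47·47·13·47·13: 47·47 = 2209 ≡ 13, then 13·13 = 169 ≡ 47, then 47·47 = 2209 ≡ 13, then 13·13 = 169 ≡ 47. So 13^47 ≡ 47 (mod 61).
Hence φ⁻¹(13) = 47.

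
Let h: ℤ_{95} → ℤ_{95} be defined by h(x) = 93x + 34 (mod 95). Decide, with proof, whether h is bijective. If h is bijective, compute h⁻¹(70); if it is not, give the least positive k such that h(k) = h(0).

77

Recall that injectivity means: for all x_1, x_2 in the domain, h(x_1) = h(x_2) implies x_1 = x_2.
Suppose h(x_1) = h(x_2) in ℤ_{95}. Then 93x_1 + 34 ≡ 93x_2 + 34 (mod 95), so 93(x_1 − x_2) ≡ 0 (mod 95).
Since gcd(93, 95) = 1, 93 is invertible modulo 95, thus x_1 − x_2 ≡ 0 (mod 95), i.e. x_1 = x_2.
We now compute 93⁻¹ mod 95 explicitly. Euclid's algorithm: 95 = 1·93 + 2, 93 = 46·2 + 1; back-substituting gives 1 = 47·93 − 46·95, so 93⁻¹ ≡ 47 (mod 95).
For any y ∈ ℤ_{95}, x = 47(y − 34) mod 95 satisfies h(x) = 93·47(y − 34) + 34 ≡ y (since 93·47 ≡ 1 mod 95). So every y has a preimage.
Therefore h is bijective.
Since h is bijective, we compute h⁻¹(70): solve 93x + 34 ≡ 70 (mod 95), i.e. 93x ≡ 36 (mod 95).
Multiplying by 93⁻¹ = 47 gives x ≡ 47·36 = 1692 = 17·95 + 77 ≡ 77 (mod 95).
Check: h(77) = 93·77 + 34 = 7195 = 75·95 + 70 ≡ 70 (mod 95).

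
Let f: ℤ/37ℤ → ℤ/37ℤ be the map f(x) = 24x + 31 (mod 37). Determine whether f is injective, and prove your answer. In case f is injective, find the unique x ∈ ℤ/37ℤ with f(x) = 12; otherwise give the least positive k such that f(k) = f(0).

If f(u) = f(v), then 24u ≡ 24v (mod 37). Because gcd(24, 37) = 1, we may cancel 24 to get u ≡ v (mod 37).
Therefore f is injective.
We now compute 24⁻¹ mod 37 explicitly. Euclid's algorithm: 37 = 1·24 + 13, 24 = 1·13 + 11, 13 = 1·11 + 2, 11 = 5·2 + 1; back-substituting gives 1 = 17·24 − 11·37, so 24⁻¹ ≡ 17 (mod 37).
Since f is injective, we compute f⁻¹(12): solve 24x + 31 ≡ 12 (mod 37), i.e. 24x ≡ 18 (mod 37).
Multiplying by 24⁻¹ = 17 gives x ≡ 17·18 = 306 = 8·37 + 10 ≡ 10 (mod 37).
Check: f(10) = 24·10 + 31 = 271 = 7·37 + 12 ≡ 12 (mod 37).

10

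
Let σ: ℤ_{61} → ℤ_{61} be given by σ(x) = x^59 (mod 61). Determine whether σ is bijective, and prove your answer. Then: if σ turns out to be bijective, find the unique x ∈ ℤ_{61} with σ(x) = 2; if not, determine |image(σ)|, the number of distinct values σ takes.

Since 61 is prime, the nonzero elements of ℤ_{61} form a cyclic group of order 60.
As gcd(59, 60) = 1, raising to the 59th power is a bijection on this group: if s^59 ≡ t^59 then (st^{−1})^59 = 1, and the only element of order dividing gcd(59, 60) = 1 is 1, so s = t.
With σ(0) = 0 this makes σ injective on all of ℤ_{61}, hence bijective (finite equal-size domain and codomain). In particular σ is bijective.
Since σ is bijective, we find the preimage of 2. The inverse of x ↦ x^59 on (ℤ_{61})^× is x ↦ x^59, because 59·59 = 3481 = 58·60 + 1 ≡ 1 (mod 60) and x^{60} = 1 for x ≠ 0 (Fermat). So σ⁻¹(2) = 2^59 mod 61.
Repeated squaring mod 61: 2^1 ≡ 2, 2^2 ≡ 2² = 4, 2^4 ≡ 4² = 16, 2^8 ≡ 16² = 256 ≡ 12, 2^16 ≡ 12² = 144 ≡ 22, 2^32 ≡ 22² = 484 ≡ 57. Since 59 = 32 + 16 + 8 + 2 + 1, 2^59 ≡ 57·22·12·4·2: 57·22 = 1254 ≡ 34, then 34·12 = 408 ≡ 42, then 42·4 = 168 ≡ 46, then 46·2 = 92 ≡ 31. So 2^59 ≡ 31 (mod 61).
Hence σ⁻¹(2) = 31.

31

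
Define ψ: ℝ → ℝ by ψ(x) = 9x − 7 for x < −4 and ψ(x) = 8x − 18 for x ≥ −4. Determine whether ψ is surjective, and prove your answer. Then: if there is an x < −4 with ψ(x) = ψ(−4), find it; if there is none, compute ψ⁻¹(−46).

-43/9

Both pieces are strictly increasing (slopes 9 and 8), so each is injective on its own interval.
The left piece maps (−∞, −4) onto (−∞, −43); the right piece maps [−4, ∞) onto [−50, ∞).
The union (−∞, −43) ∪ [−50, ∞) covers ℝ, so ψ is surjective.
For the follow-up: the images overlap, so an x < −4 with ψ(x) = ψ(−4) exists. ψ(−4) = −50; solving 9x − 7 = −50 for x < −4 gives x = (−50 + 7)/9 = −43/9.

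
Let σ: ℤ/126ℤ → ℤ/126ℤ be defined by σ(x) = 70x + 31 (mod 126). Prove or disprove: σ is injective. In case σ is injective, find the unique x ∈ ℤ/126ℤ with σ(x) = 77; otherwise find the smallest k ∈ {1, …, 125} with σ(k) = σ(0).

9

Recall that injectivity means: for all s, t in the domain, σ(s) = σ(t) implies s = t.
We have gcd(70, 126) = 14 > 1. Taking s = 0 and t = 9: σ(0) = 31 and σ(9) = 70·9 + 31 = 661 ≡ 31 (mod 126).
So σ(0) = σ(9) while 0 ≠ 9, thus σ is not injective.
Since σ is not injective, we find the least positive k with σ(k) = σ(0): this means 70k ≡ 0 (mod 126), i.e. 126 ∣ 70k. Since gcd(70, 126) = 14, dividing through by 14 this holds exactly when 9 ∣ 5k, and as gcd(5, 9) = 1, exactly when 9 ∣ k.
The smallest positive such k is 9.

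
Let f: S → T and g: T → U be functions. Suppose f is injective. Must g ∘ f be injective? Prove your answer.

not injective

No. Take S = T = U = {0, 1}, f = identity (injective), and g(x) = 0 for every x.
Then (g ∘ f)(0) = 0 = (g ∘ f)(1) with 0 ≠ 1, so g ∘ f is not injective.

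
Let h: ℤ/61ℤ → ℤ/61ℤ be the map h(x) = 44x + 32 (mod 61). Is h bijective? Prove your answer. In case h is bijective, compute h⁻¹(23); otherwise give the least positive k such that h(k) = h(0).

Recall: h is injective if h(x_1) = h(x_2) implies x_1 = x_2.
Suppose h(x_1) = h(x_2) in ℤ/61ℤ. Then 44x_1 + 32 ≡ 44x_2 + 32 (mod 61), so 44(x_1 − x_2) ≡ 0 (mod 61).
Since gcd(44, 61) = 1, 44 is invertible modulo 61, hence x_1 − x_2 ≡ 0 (mod 61), i.e. x_1 = x_2.
We now compute 44⁻¹ mod 61 explicitly. Euclid's algorithm: 61 = 1·44 + 17, 44 = 2·17 + 10, 17 = 1·10 + 7, 10 = 1·7 + 3, 7 = 2·3 + 1; back-substituting gives 1 = 43·44 − 31·61, so 44⁻¹ ≡ 43 (mod 61).
Then y ↦ 43(y − 32) is a two-sided inverse to h, so every y ∈ ℤ/61ℤ has a preimage.
So h is bijective.
Since h is bijective, we compute h⁻¹(23): solve 44x + 32 ≡ 23 (mod 61), i.e. 44x ≡ 52 (mod 61).
Multiplying by 44⁻¹ = 43 gives x ≡ 43·52 = 2236 = 36·61 + 40 ≡ 40 (mod 61).
Check: h(40) = 44·40 + 32 = 1792 = 29·61 + 23 ≡ 23 (mod 61).

40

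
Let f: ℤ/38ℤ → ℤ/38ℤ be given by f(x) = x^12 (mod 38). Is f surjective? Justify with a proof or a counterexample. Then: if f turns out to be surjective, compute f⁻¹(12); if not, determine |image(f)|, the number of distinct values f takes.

f(3): Repeated squaring mod 38: 3^1 ≡ 3, 3^2 ≡ 3² = 9, 3^4 ≡ 9² = 81 ≡ 5, 3^8 ≡ 5² = 25. Since 12 = 8 + 4, 3^12 ≡ 25·5: 25·5 = 125 ≡ 11. So 3^12 ≡ 11 (mod 38).
f(5): Repeated squaring mod 38: 5^1 ≡ 5, 5^2 ≡ 5² = 25, 5^4 ≡ 25² = 625 ≡ 17, 5^8 ≡ 17² = 289 ≡ 23. Since 12 = 8 + 4, 5^12 ≡ 23·17: 23·17 = 391 ≡ 11. So 5^12 ≡ 11 (mod 38).
So f(3) = f(5) = 11 while 3 ≠ 5, so f is not injective.
A non-injective map from the 38-element set ℤ/38ℤ to itself takes at most 37 distinct values, so it cannot be surjective. Thus f is not surjective.
Since f is not surjective, we determine |image(f)|. Computing x^12 mod 38 for each x (by repeated squaring, reducing mod 38 at every step), the values f(0), f(1), …, f(37) are: 0, 1, 30, 11, 26, 11, 26, 1, 20, 7, 26, 1, 20, 7, 30, 7, 30, 11, 20, 19, 20, 11, 30, 7, 30, 7, 20, 1, 26, 7, 20, 1, 26, 11, 26, 11, 30, 1.
The distinct values are {0, 1, 7, 11, 19, 20, 26, 30}; there are 8 of them.

8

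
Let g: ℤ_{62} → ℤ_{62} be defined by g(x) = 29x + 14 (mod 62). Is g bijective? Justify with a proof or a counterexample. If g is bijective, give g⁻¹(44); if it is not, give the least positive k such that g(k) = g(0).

Recall that g is injective when g(s) = g(t) forces s = t.
Suppose g(s) = g(t) in ℤ_{62}. Then 29s + 14 ≡ 29t + 14 (mod 62), hence 29(s − t) ≡ 0 (mod 62).
Since gcd(29, 62) = 1, 29 is invertible modulo 62, therefore s − t ≡ 0 (mod 62), i.e. s = t.
We now compute 29⁻¹ mod 62 explicitly. Euclid's algorithm: 62 = 2·29 + 4, 29 = 7·4 + 1; back-substituting gives 1 = 15·29 − 7·62, so 29⁻¹ ≡ 15 (mod 62).
For any y ∈ ℤ_{62}, x = 15(y − 14) mod 62 satisfies g(x) = 29·15(y − 14) + 14 ≡ y (since 29·15 ≡ 1 mod 62). So every y has a preimage.
So g is bijective.
Since g is bijective, we compute g⁻¹(44): solve 29x + 14 ≡ 44 (mod 62), i.e. 29x ≡ 30 (mod 62).
Multiplying by 29⁻¹ = 15 gives x ≡ 15·30 = 450 = 7·62 + 16 ≡ 16 (mod 62).
Check: g(16) = 29·16 + 14 = 478 = 7·62 + 44 ≡ 44 (mod 62).

16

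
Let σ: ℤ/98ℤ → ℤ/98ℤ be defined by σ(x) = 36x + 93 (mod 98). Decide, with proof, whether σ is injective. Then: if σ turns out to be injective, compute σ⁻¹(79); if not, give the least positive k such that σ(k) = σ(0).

We have gcd(36, 98) = 2 > 1. Taking s = 0 and t = 49: σ(0) = 93 and σ(49) = 36·49 + 93 = 1857 ≡ 93 (mod 98).
So σ(0) = σ(49) while 0 ≠ 49, so σ is not injective.
Since σ is not injective, we find the least positive k with σ(k) = σ(0): this means 36k ≡ 0 (mod 98), i.e. 98 ∣ 36k. Since gcd(36, 98) = 2, dividing through by 2 this holds exactly when 49 ∣ 18k, and as gcd(18, 49) = 1, exactly when 49 ∣ k.
The smallest positive such k is 49.

49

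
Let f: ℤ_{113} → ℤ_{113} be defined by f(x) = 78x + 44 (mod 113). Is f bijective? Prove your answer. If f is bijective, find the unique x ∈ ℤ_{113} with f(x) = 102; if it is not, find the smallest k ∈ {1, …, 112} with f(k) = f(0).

50

If f(a) = f(b), then 78a ≡ 78b (mod 113). Because gcd(78, 113) = 1, we may cancel 78 to get a ≡ b (mod 113).
We now compute 78⁻¹ mod 113 explicitly. Euclid's algorithm: 113 = 1·78 + 35, 78 = 2·35 + 8, 35 = 4·8 + 3, 8 = 2·3 + 2, 3 = 1·2 + 1; back-substituting gives 1 = 71·78 − 49·113, so 78⁻¹ ≡ 71 (mod 113).
Then y ↦ 71(y − 44) is a two-sided inverse to f, so every y ∈ ℤ_{113} has a preimage.
So f is bijective.
Since f is bijective, we compute f⁻¹(102): solve 78x + 44 ≡ 102 (mod 113), i.e. 78x ≡ 58 (mod 113).
Multiplying by 78⁻¹ = 71 gives x ≡ 71·58 = 4118 = 36·113 + 50 ≡ 50 (mod 113).
Check: f(50) = 78·50 + 44 = 3944 = 34·113 + 102 ≡ 102 (mod 113).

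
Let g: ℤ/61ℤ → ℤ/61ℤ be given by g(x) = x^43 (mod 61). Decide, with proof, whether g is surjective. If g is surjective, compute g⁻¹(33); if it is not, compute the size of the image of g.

38

Since 61 is prime, the nonzero elements of ℤ/61ℤ form a cyclic group of order 60.
As gcd(43, 60) = 1, raising to the 43rd power is a bijection on this group: if a^43 ≡ b^43 then (ab^{−1})^43 = 1, and the only element of order dividing gcd(43, 60) = 1 is 1, so a = b.
With g(0) = 0 this makes g injective on all of ℤ/61ℤ, hence bijective (finite equal-size domain and codomain). In particular g is surjective.
Since g is surjective, we find the preimage of 33. The inverse of x ↦ x^43 on (ℤ/61ℤ)^× is x ↦ x^7, because 43·7 = 301 = 5·60 + 1 ≡ 1 (mod 60) and x^{60} = 1 for x ≠ 0 (Fermat). So g⁻¹(33) = 33^7 mod 61.
Repeated squaring mod 61: 33^1 ≡ 33, 33^2 ≡ 33² = 1089 ≡ 52, 33^4 ≡ 52² = 2704 ≡ 20. Since 7 = 4 + 2 + 1, 33^7 ≡ 20·52·33: 20·52 = 1040 ≡ 3, then 3·33 = 99 ≡ 38. So 33^7 ≡ 38 (mod 61).
Hence g⁻¹(33) = 38.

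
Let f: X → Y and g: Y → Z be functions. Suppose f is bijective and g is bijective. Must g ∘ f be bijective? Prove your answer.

Injectivity: if g(f(a)) = g(f(b)) then f(a) = f(b) (g injective) so a = b (f injective).
Surjectivity: for c ∈ Z pick b with g(b) = c, then a with f(a) = b; then (g ∘ f)(a) = c.
So g ∘ f is bijective.

bijective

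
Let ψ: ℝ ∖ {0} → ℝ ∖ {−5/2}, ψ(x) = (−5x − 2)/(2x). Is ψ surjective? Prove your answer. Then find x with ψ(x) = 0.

-2/5

For any y ≠ −5/2, solving y(2x) = −5x − 2 for x gives a well-defined x ≠ 0. So ψ is surjective.
Solving ψ(x) = 0: cross-multiplying gives −5x − 2 = 0(2x), which rearranges to −5x = 2, so x = −2/5.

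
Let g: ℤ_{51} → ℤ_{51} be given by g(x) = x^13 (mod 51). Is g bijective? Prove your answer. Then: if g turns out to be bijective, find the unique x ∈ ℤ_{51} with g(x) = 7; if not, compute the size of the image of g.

Computing x^13 mod 51 for each x (by repeated squaring, reducing mod 51 at every step), the values g(0), g(1), …, g(50) are: 0, 1, 32, 12, 4, 20, 27, 40, 26, 42, 28, 41, 48, 13, 5, 36, 16, 17, 18, 49, 29, 21, 37, 44, 6, 43, 8, 45, 7, 14, 30, 22, 2, 33, 34, 35, 15, 46, 38, 3, 10, 23, 9, 25, 11, 24, 31, 47, 39, 19, 50.
Every element of ℤ_{51} appears exactly once in this list, so g is a bijection, and in particular bijective.
Since g is bijective, we read off the preimage of 7 from the same table: g(28) = 7, so g⁻¹(7) = 28.

28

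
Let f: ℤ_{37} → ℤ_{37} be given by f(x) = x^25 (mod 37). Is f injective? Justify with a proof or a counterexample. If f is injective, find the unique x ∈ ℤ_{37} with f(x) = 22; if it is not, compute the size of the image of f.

Since 37 is prime, the nonzero elements of ℤ_{37} form a cyclic group of order 36.
As gcd(25, 36) = 1, raising to the 25th power is a bijection on this group: if u^25 ≡ v^25 then (uv^{−1})^25 = 1, and the only element of order dividing gcd(25, 36) = 1 is 1, so u = v.
With f(0) = 0 this makes f injective on all of ℤ_{37}, hence bijective (finite equal-size domain and codomain). In particular f is injective.
Since f is injective, we find the preimage of 22. The inverse of x ↦ x^25 on (ℤ_{37})^× is x ↦ x^13, because 25·13 = 325 = 9·36 + 1 ≡ 1 (mod 36) and x^{36} = 1 for x ≠ 0 (Fermat). So f⁻¹(22) = 22^13 mod 37.
Repeated squaring mod 37: 22^1 ≡ 22, 22^2 ≡ 22² = 484 ≡ 3, 22^4 ≡ 3² = 9, 22^8 ≡ 9² = 81 ≡ 7. Since 13 = 8 + 4 + 1, 22^13 ≡ 7·9·22: 7·9 = 63 ≡ 26, then 26·22 = 572 ≡ 17. So 22^13 ≡ 17 (mod 37).
Hence f⁻¹(22) = 17.

17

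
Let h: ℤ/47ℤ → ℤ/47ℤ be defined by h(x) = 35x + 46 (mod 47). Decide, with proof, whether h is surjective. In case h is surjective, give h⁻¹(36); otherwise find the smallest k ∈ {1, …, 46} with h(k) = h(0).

Since gcd(35, 47) = 1, 35 is invertible modulo 47. Euclid's algorithm: 47 = 1·35 + 12, 35 = 2·12 + 11, 12 = 1·11 + 1; back-substituting gives 1 = 43·35 − 32·47, so 35⁻¹ ≡ 43 (mod 47).
Then y ↦ 43(y − 46) is a two-sided inverse to h, so every y ∈ ℤ/47ℤ has a preimage.
Thus h is surjective.
Since h is surjective, we compute h⁻¹(36): solve 35x + 46 ≡ 36 (mod 47), i.e. 35x ≡ 37 (mod 47).
Multiplying by 35⁻¹ = 43 gives x ≡ 43·37 = 1591 = 33·47 + 40 ≡ 40 (mod 47).
Check: h(40) = 35·40 + 46 = 1446 = 30·47 + 36 ≡ 36 (mod 47).

40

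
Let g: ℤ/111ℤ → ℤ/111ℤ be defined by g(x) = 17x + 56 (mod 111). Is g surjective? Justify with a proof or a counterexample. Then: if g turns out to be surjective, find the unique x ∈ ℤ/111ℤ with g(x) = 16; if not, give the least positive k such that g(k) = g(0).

Recall that surjectivity means every element of the codomain has a preimage under g.
Since gcd(17, 111) = 1, 17 is invertible modulo 111. Euclid's algorithm: 111 = 6·17 + 9, 17 = 1·9 + 8, 9 = 1·8 + 1; back-substituting gives 1 = 98·17 − 15·111, so 17⁻¹ ≡ 98 (mod 111).
For any y ∈ ℤ/111ℤ, x = 98(y − 56) mod 111 satisfies g(x) = 17·98(y − 56) + 56 ≡ y (since 17·98 ≡ 1 mod 111). So every y has a preimage.
Therefore g is surjective.
Since g is surjective, we find g⁻¹(16): we need 17x ≡ 16 − 56 ≡ 71 (mod 111). Using 17⁻¹ = 98: x ≡ 98·71 = 6958 = 62·111 + 76, so x = 76.
Check: g(76) = 17·76 + 56 = 1348 = 12·111 + 16 ≡ 16 (mod 111).

76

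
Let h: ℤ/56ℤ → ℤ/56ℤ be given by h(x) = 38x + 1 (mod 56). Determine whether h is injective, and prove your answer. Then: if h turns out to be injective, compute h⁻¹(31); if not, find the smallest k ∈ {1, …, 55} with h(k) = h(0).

We have gcd(38, 56) = 2 > 1. Taking u = 0 and v = 28: h(0) = 1 and h(28) = 38·28 + 1 = 1065 ≡ 1 (mod 56).
So h(0) = h(28) while 0 ≠ 28, therefore h is not injective.
Since h is not injective, we find the least positive k with h(k) = h(0): this means 38k ≡ 0 (mod 56), i.e. 56 ∣ 38k. Since gcd(38, 56) = 2, dividing through by 2 this holds exactly when 28 ∣ 19k, and as gcd(19, 28) = 1, exactly when 28 ∣ k.
The smallest positive such k is 28.

28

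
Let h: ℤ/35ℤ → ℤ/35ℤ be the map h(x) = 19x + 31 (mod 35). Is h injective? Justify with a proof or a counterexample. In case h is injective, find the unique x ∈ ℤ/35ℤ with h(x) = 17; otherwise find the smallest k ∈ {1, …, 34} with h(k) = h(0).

14

Suppose h(x_1) = h(x_2) in ℤ/35ℤ. Then 19x_1 + 31 ≡ 19x_2 + 31 (mod 35), so 19(x_1 − x_2) ≡ 0 (mod 35).
Since gcd(19, 35) = 1, 19 is invertible modulo 35, thus x_1 − x_2 ≡ 0 (mod 35), i.e. x_1 = x_2.
Hence h is injective.
We now compute 19⁻¹ mod 35 explicitly. Euclid's algorithm: 35 = 1·19 + 16, 19 = 1·16 + 3, 16 = 5·3 + 1; back-substituting gives 1 = 24·19 − 13·35, so 19⁻¹ ≡ 24 (mod 35).
Since h is injective, we find h⁻¹(17): we need 19x ≡ 17 − 31 ≡ 21 (mod 35). Using 19⁻¹ = 24: x ≡ 24·21 = 504 = 14·35 + 14, so x = 14.
Check: h(14) = 19·14 + 31 = 297 = 8·35 + 17 ≡ 17 (mod 35).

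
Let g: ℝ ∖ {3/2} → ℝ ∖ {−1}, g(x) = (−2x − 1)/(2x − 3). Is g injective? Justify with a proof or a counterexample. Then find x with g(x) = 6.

17/14

Suppose g(x_1) = g(x_2). Cross-multiplying: (−2x_1 − 1)(2x_2 − 3) = (−2x_2 − 1)(2x_1 − 3).
Expanding both sides and cancelling the symmetric terms leaves 8·(x_1 − x_2) = 0. Since 8 ≠ 0, x_1 = x_2. Thus g is injective.
Solving g(x) = 6: cross-multiplying gives −2x − 1 = 6(2x − 3), which rearranges to −14x = −17, so x = 17/14.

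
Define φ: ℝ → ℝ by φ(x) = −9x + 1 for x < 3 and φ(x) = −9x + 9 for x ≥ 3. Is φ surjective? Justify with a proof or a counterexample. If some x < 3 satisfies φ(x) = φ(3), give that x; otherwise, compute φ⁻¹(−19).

19/9

Both pieces are strictly decreasing (slopes −9 and −9), so each is injective on its own interval.
The left piece maps (−∞, 3) onto (−26, ∞); the right piece maps [3, ∞) onto (−∞, −18].
The union (−26, ∞) ∪ (−∞, −18] covers ℝ, so φ is surjective.
For the follow-up: the images overlap, so an x < 3 with φ(x) = φ(3) exists. φ(3) = −18; solving −9x + 1 = −18 for x < 3 gives x = (−18 − 1)/(−9) = 19/9.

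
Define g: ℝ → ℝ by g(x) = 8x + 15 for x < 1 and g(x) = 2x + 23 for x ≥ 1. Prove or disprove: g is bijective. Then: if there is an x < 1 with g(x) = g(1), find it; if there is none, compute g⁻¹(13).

-1/4

Both pieces are strictly increasing (slopes 8 and 2), so each is injective on its own interval.
The left piece maps (−∞, 1) onto (−∞, 23); the right piece maps [1, ∞) onto [25, ∞).
The images leave a gap (23 has no preimage), so g is not surjective, hence not bijective.
Because the two images are disjoint, no x < 1 has g(x) = g(1), so we compute g⁻¹(13): 13 lies in (−∞, 23), so solve 8x + 15 = 13: x = (13 − 15)/8 = −1/4.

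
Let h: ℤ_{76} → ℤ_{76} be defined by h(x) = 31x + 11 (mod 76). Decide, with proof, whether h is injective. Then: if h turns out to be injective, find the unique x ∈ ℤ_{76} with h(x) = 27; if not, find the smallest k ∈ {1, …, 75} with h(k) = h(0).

52

Recall: h is injective if h(a) = h(b) implies a = b.
Suppose h(a) = h(b) in ℤ_{76}. Then 31a + 11 ≡ 31b + 11 (mod 76), therefore 31(a − b) ≡ 0 (mod 76).
Since gcd(31, 76) = 1, 31 is invertible modulo 76, thus a − b ≡ 0 (mod 76), i.e. a = b.
So h is injective.
We now compute 31⁻¹ mod 76 explicitly. Euclid's algorithm: 76 = 2·31 + 14, 31 = 2·14 + 3, 14 = 4·3 + 2, 3 = 1·2 + 1; back-substituting gives 1 = 27·31 − 11·76, so 31⁻¹ ≡ 27 (mod 76).
Since h is injective, we compute h⁻¹(27): solve 31x + 11 ≡ 27 (mod 76), i.e. 31x ≡ 16 (mod 76).
Multiplying by 31⁻¹ = 27 gives x ≡ 27·16 = 432 = 5·76 + 52 ≡ 52 (mod 76).
Check: h(52) = 31·52 + 11 = 1623 = 21·76 + 27 ≡ 27 (mod 76).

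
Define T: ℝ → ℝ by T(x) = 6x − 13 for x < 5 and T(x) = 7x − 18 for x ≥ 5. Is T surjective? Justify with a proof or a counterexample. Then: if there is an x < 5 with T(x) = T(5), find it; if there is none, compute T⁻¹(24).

Both pieces are strictly increasing (slopes 6 and 7), so each is injective on its own interval.
The left piece maps (−∞, 5) onto (−∞, 17); the right piece maps [5, ∞) onto [17, ∞).
These images together cover ℝ, so T is surjective.
Because the two images are disjoint, no x < 5 has T(x) = T(5), so we compute T⁻¹(24): 24 lies in [17, ∞), so solve 7x − 18 = 24: x = (24 + 18)/7 = 6.

6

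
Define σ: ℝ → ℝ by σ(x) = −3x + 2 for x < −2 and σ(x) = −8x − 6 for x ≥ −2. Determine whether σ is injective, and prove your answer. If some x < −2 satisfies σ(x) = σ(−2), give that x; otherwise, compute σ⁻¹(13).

-8/3

Both pieces are strictly decreasing (slopes −3 and −8), so each is injective on its own interval.
The left piece maps (−∞, −2) onto (8, ∞); the right piece maps [−2, ∞) onto (−∞, 10].
These images overlap. In particular σ(−2) = 10 (right piece), and solving −3x + 2 = 10 on the left piece gives x = −8/3 < −2.
So σ(−8/3) = σ(−2) with −8/3 ≠ −2, and σ is not injective. This x = −8/3 is the requested value below −2.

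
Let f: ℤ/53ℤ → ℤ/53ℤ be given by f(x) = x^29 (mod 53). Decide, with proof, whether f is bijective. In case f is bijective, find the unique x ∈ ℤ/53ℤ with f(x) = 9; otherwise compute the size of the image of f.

Since 53 is prime, the nonzero elements of ℤ/53ℤ form a cyclic group of order 52.
As gcd(29, 52) = 1, raising to the 29th power is a bijection on this group: if a^29 ≡ b^29 then (ab^{−1})^29 = 1, and the only element of order dividing gcd(29, 52) = 1 is 1, so a = b.
With f(0) = 0 this makes f injective on all of ℤ/53ℤ, hence bijective (finite equal-size domain and codomain). In particular f is bijective.
Since f is bijective, we find the preimage of 9. The inverse of x ↦ x^29 on (ℤ/53ℤ)^× is x ↦ x^9, because 29·9 = 261 = 5·52 + 1 ≡ 1 (mod 52) and x^{52} = 1 for x ≠ 0 (Fermat). So f⁻¹(9) = 9^9 mod 53.
Repeated squaring mod 53: 9^1 ≡ 9, 9^2 ≡ 9² = 81 ≡ 28, 9^4 ≡ 28² = 784 ≡ 42, 9^8 ≡ 42² = 1764 ≡ 15. Since 9 = 8 + 1, 9^9 ≡ 15·9: 15·9 = 135 ≡ 29. So 9^9 ≡ 29 (mod 53).
Hence f⁻¹(9) = 29.

29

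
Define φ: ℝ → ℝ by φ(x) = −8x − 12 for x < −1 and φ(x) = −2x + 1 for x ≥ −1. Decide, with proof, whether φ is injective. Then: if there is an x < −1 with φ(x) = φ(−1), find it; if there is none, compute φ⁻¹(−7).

-15/8

Both pieces are strictly decreasing (slopes −8 and −2), so each is injective on its own interval.
The left piece maps (−∞, −1) onto (−4, ∞); the right piece maps [−1, ∞) onto (−∞, 3].
These images overlap. In particular φ(−1) = 3 (right piece), and solving −8x − 12 = 3 on the left piece gives x = −15/8 < −1.
So φ(−15/8) = φ(−1) with −15/8 ≠ −1, and φ is not injective. This x = −15/8 is the requested value below −1.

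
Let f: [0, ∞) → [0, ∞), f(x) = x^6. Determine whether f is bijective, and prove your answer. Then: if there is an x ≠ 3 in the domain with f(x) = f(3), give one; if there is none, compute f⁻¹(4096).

On [0, ∞), x ↦ x^6 is strictly increasing (injective) and for any y ∈ [0, ∞) the 6th root y^{1/6} lies in [0, ∞) (surjective). So f is bijective.
Since x ↦ x^6 is strictly increasing on [0, ∞), it is injective there, so no x ≠ 3 in the domain has f(x) = f(3). We therefore compute f⁻¹(4096) = 4096^{1/6} = 4 (indeed 4^6 = 4096).

4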